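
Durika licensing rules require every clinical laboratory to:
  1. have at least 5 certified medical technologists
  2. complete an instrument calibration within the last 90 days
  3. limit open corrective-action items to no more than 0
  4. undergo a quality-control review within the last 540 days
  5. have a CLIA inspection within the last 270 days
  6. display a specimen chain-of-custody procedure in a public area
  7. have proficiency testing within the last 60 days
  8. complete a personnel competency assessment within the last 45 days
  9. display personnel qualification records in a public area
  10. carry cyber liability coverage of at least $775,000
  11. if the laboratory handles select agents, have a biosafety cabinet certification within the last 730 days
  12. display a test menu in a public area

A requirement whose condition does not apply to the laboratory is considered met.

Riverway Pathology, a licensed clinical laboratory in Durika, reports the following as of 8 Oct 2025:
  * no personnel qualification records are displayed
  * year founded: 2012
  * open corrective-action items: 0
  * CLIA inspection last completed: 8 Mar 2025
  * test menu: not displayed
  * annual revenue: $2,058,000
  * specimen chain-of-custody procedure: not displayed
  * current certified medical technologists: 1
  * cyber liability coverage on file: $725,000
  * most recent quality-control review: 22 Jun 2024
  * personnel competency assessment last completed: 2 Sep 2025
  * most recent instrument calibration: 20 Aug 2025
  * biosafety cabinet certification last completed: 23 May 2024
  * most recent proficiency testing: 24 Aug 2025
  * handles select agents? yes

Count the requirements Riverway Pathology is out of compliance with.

1. certified medical technologists 1 < 5 → not met
2. instrument calibration 49 days ago vs limit 90 → met
3. open corrective-action items 0 ≤ 0 → met
4. quality-control review 473 days ago vs limit 540 → met
5. CLIA inspection 214 days ago vs limit 270 → met
6. specimen chain-of-custody procedure absent → not met
7. proficiency testing 45 days ago vs limit 60 → met
8. personnel competency assessment 36 days ago vs limit 45 → met
9. personnel qualification records absent → not met
10. cyber liability coverage $725,000 < $775,000 → not met
11. condition 'handles select agents' holds; biosafety cabinet certification 503 days ago vs limit 730 → met
12. test menu absent → not met
Not met: 5 of 12

5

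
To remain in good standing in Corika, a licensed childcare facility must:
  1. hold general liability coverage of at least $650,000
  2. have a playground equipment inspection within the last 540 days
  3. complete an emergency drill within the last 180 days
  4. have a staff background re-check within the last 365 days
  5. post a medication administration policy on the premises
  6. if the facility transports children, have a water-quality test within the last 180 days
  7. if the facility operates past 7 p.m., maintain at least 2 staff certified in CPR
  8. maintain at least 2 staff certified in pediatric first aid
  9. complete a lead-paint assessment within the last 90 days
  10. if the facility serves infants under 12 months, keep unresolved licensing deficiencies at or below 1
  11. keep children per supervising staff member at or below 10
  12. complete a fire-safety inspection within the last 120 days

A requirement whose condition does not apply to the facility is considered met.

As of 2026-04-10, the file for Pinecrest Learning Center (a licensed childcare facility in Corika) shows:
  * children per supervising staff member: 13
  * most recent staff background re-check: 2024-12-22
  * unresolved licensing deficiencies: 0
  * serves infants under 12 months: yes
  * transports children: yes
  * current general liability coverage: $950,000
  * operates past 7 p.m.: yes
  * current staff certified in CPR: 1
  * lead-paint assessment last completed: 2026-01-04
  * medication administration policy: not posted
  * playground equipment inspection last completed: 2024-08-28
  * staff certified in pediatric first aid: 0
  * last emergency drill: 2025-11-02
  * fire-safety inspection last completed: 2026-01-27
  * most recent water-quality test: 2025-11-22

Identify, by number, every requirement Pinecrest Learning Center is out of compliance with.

2, 4, 5, 7, 8, 9, 11

1. general liability coverage $950,000 ≥ $650,000 → met
2. playground equipment inspection 590 days ago vs limit 540 → not met
3. emergency drill 159 days ago vs limit 180 → met
4. staff background re-check 474 days ago vs limit 365 → not met
5. medication administration policy absent → not met
6. condition 'transports children' holds; water-quality test 139 days ago vs limit 180 → met
7. condition 'operates past 7 p.m.' holds; staff certified in CPR 1 < 2 → not met
8. staff certified in pediatric first aid 0 < 2 → not met
9. lead-paint assessment 96 days ago vs limit 90 → not met
10. condition 'serves infants under 12 months' holds; unresolved licensing deficiencies 0 ≤ 1 → met
11. children per supervising staff member 13 > 10 → not met
12. fire-safety inspection 73 days ago vs limit 120 → met
Not met: 2, 4, 5, 7, 8, 9, 11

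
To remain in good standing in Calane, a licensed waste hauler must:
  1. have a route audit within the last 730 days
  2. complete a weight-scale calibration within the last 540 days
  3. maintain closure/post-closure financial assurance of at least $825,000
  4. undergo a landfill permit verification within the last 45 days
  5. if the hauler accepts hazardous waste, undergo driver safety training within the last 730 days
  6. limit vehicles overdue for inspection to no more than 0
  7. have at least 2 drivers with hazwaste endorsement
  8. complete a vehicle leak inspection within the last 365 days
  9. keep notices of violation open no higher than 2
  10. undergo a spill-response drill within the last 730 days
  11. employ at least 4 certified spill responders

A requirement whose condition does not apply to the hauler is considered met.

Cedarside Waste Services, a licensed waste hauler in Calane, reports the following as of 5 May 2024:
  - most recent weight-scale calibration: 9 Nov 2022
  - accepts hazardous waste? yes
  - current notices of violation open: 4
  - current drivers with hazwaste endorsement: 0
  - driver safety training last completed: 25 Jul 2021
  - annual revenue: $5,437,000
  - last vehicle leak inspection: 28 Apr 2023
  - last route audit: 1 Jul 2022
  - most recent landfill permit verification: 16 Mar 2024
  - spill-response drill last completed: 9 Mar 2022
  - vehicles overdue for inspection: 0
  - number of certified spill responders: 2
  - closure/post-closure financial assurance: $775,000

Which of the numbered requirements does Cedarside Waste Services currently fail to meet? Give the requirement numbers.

1. route audit 674 days ago vs limit 730 → met
2. weight-scale calibration 543 days ago vs limit 540 → not met
3. closure/post-closure financial assurance $775,000 < $825,000 → not met
4. landfill permit verification 50 days ago vs limit 45 → not met
5. condition 'accepts hazardous waste' holds; driver safety training 1015 days ago vs limit 730 → not met
6. vehicles overdue for inspection 0 ≤ 0 → met
7. drivers with hazwaste endorsement 0 < 2 → not met
8. vehicle leak inspection 373 days ago vs limit 365 → not met
9. notices of violation open 4 > 2 → not met
10. spill-response drill 788 days ago vs limit 730 → not met
11. certified spill responders 2 < 4 → not met
Not met: 2, 3, 4, 5, 7, 8, 9, 10, 11

2, 3, 4, 5, 7, 8, 9, 10, 11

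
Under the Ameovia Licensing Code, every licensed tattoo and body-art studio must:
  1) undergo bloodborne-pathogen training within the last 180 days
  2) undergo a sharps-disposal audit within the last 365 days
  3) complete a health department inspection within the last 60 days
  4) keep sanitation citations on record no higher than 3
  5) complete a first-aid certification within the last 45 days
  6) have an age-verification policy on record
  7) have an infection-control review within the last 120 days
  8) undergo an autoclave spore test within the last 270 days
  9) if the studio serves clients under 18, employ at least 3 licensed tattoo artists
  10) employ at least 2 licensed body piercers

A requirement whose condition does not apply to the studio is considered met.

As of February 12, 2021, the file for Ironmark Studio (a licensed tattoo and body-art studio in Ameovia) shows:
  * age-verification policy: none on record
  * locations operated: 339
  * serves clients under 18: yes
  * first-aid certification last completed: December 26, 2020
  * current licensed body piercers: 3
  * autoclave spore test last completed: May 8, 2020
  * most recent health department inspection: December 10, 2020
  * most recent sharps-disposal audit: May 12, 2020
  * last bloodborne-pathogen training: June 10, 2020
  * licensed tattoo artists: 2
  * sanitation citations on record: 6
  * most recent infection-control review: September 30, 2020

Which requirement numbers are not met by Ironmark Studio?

1. bloodborne-pathogen training 247 days ago vs limit 180 → not met
2. sharps-disposal audit 276 days ago vs limit 365 → met
3. health department inspection 64 days ago vs limit 60 → not met
4. sanitation citations on record 6 > 3 → not met
5. first-aid certification 48 days ago vs limit 45 → not met
6. age-verification policy absent → not met
7. infection-control review 135 days ago vs limit 120 → not met
8. autoclave spore test 280 days ago vs limit 270 → not met
9. condition 'serves clients under 18' holds; licensed tattoo artists 2 < 3 → not met
10. licensed body piercers 3 ≥ 2 → met
Not met: 1, 3, 4, 5, 6, 7, 8, 9

1, 3, 4, 5, 6, 7, 8, 9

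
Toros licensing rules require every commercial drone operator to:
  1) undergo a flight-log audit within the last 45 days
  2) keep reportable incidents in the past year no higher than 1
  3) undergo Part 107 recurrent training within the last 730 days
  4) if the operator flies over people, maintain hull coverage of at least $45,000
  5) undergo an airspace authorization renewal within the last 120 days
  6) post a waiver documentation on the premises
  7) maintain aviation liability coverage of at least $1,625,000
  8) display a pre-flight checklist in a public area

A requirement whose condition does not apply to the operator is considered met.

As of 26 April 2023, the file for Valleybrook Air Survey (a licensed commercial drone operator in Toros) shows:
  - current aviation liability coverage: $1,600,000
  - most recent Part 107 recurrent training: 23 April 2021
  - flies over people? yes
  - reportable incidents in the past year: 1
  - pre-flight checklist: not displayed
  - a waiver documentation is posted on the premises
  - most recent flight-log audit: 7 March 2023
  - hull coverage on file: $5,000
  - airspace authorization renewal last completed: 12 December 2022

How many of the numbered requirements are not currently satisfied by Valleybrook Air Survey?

6

1. flight-log audit 50 days ago vs limit 45 → not met
2. reportable incidents in the past year 1 ≤ 1 → met
3. Part 107 recurrent training 733 days ago vs limit 730 → not met
4. condition 'flies over people' holds; hull coverage $5,000 < $45,000 → not met
5. airspace authorization renewal 135 days ago vs limit 120 → not met
6. waiver documentation present → met
7. aviation liability coverage $1,600,000 < $1,625,000 → not met
8. pre-flight checklist absent → not met
Not met: 6 of 8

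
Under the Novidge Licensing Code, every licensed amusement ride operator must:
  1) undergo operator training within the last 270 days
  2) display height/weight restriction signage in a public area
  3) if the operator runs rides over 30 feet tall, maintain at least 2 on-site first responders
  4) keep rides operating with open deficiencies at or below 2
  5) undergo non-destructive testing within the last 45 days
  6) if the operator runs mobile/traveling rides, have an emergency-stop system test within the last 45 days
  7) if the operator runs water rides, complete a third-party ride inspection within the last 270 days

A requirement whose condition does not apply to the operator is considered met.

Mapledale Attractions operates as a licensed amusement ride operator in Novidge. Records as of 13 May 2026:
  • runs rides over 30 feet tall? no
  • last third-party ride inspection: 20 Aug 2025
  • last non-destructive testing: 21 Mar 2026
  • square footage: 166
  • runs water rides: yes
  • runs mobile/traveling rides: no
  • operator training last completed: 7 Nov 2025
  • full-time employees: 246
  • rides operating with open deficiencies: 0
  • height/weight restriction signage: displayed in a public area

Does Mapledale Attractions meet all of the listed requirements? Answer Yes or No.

No

1. operator training 187 days ago vs limit 270 → met
2. height/weight restriction signage present → met
3. condition 'runs rides over 30 feet tall' does not hold → requirement n/a → met
4. rides operating with open deficiencies 0 ≤ 2 → met
5. non-destructive testing 53 days ago vs limit 45 → not met
6. condition 'runs mobile/traveling rides' does not hold → requirement n/a → met
7. condition 'runs water rides' holds; third-party ride inspection 266 days ago vs limit 270 → met
Not met: 5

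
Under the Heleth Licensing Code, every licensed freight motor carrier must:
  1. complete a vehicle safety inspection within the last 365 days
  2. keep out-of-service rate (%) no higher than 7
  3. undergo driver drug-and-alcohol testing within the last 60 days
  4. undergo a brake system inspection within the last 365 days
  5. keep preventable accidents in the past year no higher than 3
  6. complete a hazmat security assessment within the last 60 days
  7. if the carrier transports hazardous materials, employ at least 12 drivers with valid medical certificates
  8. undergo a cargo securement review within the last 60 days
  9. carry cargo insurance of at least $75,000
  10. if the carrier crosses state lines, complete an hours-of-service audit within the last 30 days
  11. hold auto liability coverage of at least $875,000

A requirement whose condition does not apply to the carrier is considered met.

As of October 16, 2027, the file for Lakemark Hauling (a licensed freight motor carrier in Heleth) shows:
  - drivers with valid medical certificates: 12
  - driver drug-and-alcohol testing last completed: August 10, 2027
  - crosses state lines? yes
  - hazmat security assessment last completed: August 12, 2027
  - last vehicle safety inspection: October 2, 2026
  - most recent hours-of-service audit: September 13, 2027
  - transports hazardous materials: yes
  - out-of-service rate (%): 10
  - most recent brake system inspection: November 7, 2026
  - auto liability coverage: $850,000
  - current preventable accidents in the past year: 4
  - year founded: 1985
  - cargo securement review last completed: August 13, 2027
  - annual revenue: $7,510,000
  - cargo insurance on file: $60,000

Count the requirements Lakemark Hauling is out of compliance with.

1. vehicle safety inspection 379 days ago vs limit 365 → not met
2. out-of-service rate (%) 10 > 7 → not met
3. driver drug-and-alcohol testing 67 days ago vs limit 60 → not met
4. brake system inspection 343 days ago vs limit 365 → met
5. preventable accidents in the past year 4 > 3 → not met
6. hazmat security assessment 65 days ago vs limit 60 → not met
7. condition 'transports hazardous materials' holds; drivers with valid medical certificates 12 ≥ 12 → met
8. cargo securement review 64 days ago vs limit 60 → not met
9. cargo insurance $60,000 < $75,000 → not met
10. condition 'crosses state lines' holds; hours-of-service audit 33 days ago vs limit 30 → not met
11. auto liability coverage $850,000 < $875,000 → not met
Not met: 9 of 11

9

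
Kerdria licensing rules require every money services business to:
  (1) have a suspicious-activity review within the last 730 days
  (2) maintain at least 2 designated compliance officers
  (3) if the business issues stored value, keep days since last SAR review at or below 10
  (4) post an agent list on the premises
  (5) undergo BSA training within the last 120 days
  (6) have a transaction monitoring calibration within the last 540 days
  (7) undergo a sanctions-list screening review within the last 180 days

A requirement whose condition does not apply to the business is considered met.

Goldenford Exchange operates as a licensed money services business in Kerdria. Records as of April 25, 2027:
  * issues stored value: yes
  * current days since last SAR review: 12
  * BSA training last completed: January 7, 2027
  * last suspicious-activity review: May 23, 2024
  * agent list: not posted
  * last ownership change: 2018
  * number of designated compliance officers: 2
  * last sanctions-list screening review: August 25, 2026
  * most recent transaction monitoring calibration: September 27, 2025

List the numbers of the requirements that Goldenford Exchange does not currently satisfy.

1, 3, 4, 6, 7

1. suspicious-activity review 1067 days ago vs limit 730 → not met
2. designated compliance officers 2 ≥ 2 → met
3. condition 'issues stored value' holds; days since last SAR review 12 > 10 → not met
4. agent list absent → not met
5. BSA training 108 days ago vs limit 120 → met
6. transaction monitoring calibration 575 days ago vs limit 540 → not met
7. sanctions-list screening review 243 days ago vs limit 180 → not met
Not met: 1, 3, 4, 6, 7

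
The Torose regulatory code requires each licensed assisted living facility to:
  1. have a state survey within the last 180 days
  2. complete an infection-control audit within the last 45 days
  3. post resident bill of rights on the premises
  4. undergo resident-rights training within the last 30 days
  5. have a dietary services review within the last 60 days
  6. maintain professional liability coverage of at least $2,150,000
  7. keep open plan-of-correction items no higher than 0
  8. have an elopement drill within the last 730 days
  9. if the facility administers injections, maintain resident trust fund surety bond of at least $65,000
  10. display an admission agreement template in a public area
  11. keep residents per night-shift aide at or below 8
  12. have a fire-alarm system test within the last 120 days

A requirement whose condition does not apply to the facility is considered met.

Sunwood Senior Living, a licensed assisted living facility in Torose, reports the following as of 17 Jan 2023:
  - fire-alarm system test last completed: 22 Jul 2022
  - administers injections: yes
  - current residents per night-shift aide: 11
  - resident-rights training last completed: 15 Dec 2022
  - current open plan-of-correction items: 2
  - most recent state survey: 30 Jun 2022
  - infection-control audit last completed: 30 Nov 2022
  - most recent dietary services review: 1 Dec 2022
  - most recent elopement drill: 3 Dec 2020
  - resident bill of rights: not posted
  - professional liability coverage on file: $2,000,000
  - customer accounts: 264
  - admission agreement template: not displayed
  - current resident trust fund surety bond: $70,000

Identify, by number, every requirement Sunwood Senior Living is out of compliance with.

1, 2, 3, 4, 6, 7, 8, 10, 11, 12

1. state survey 201 days ago vs limit 180 → not met
2. infection-control audit 48 days ago vs limit 45 → not met
3. resident bill of rights absent → not met
4. resident-rights training 33 days ago vs limit 30 → not met
5. dietary services review 47 days ago vs limit 60 → met
6. professional liability coverage $2,000,000 < $2,150,000 → not met
7. open plan-of-correction items 2 > 0 → not met
8. elopement drill 775 days ago vs limit 730 → not met
9. condition 'administers injections' holds; resident trust fund surety bond $70,000 ≥ $65,000 → met
10. admission agreement template absent → not met
11. residents per night-shift aide 11 > 8 → not met
12. fire-alarm system test 179 days ago vs limit 120 → not met
Not met: 1, 2, 3, 4, 6, 7, 8, 10, 11, 12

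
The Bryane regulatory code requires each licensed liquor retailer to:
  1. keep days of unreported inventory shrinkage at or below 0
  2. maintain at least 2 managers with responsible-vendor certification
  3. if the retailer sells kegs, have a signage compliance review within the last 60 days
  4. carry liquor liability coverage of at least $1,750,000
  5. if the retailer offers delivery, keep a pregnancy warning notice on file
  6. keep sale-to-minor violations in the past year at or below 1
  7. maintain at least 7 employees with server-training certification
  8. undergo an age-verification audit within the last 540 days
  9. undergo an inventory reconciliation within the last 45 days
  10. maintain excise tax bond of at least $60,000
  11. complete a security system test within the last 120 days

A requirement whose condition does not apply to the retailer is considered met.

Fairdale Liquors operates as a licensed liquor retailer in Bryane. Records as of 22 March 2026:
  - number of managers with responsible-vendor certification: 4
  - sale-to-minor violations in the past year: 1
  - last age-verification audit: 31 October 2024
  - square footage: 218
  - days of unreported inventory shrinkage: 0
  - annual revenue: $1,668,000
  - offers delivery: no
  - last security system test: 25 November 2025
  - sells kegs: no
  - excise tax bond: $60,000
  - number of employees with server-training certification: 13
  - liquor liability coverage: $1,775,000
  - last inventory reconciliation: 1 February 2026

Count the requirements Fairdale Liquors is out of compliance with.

1. days of unreported inventory shrinkage 0 ≤ 0 → met
2. managers with responsible-vendor certification 4 ≥ 2 → met
3. condition 'sells kegs' does not hold → requirement n/a → met
4. liquor liability coverage $1,775,000 ≥ $1,750,000 → met
5. condition 'offers delivery' does not hold → requirement n/a → met
6. sale-to-minor violations in the past year 1 ≤ 1 → met
7. employees with server-training certification 13 ≥ 7 → met
8. age-verification audit 507 days ago vs limit 540 → met
9. inventory reconciliation 49 days ago vs limit 45 → not met
10. excise tax bond $60,000 ≥ $60,000 → met
11. security system test 117 days ago vs limit 120 → met
Not met: 1 of 11

1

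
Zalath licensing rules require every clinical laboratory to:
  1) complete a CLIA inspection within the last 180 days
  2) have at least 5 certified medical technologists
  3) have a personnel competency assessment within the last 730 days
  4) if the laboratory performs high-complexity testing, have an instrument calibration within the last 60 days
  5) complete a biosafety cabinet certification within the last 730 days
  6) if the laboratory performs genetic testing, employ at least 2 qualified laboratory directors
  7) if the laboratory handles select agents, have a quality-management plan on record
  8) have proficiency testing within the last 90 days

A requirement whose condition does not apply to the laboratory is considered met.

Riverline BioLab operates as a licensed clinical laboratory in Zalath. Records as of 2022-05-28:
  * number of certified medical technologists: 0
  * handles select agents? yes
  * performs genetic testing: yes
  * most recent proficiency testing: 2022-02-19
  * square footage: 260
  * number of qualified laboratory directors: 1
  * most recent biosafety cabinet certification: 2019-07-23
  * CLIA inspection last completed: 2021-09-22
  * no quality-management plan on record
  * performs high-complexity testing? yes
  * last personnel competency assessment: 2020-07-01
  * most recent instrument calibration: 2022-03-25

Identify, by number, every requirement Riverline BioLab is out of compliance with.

1, 2, 4, 5, 6, 7, 8

1. CLIA inspection 248 days ago vs limit 180 → not met
2. certified medical technologists 0 < 5 → not met
3. personnel competency assessment 696 days ago vs limit 730 → met
4. condition 'performs high-complexity testing' holds; instrument calibration 64 days ago vs limit 60 → not met
5. biosafety cabinet certification 1040 days ago vs limit 730 → not met
6. condition 'performs genetic testing' holds; qualified laboratory directors 1 < 2 → not met
7. condition 'handles select agents' holds; quality-management plan absent → not met
8. proficiency testing 98 days ago vs limit 90 → not met
Not met: 1, 2, 4, 5, 6, 7, 8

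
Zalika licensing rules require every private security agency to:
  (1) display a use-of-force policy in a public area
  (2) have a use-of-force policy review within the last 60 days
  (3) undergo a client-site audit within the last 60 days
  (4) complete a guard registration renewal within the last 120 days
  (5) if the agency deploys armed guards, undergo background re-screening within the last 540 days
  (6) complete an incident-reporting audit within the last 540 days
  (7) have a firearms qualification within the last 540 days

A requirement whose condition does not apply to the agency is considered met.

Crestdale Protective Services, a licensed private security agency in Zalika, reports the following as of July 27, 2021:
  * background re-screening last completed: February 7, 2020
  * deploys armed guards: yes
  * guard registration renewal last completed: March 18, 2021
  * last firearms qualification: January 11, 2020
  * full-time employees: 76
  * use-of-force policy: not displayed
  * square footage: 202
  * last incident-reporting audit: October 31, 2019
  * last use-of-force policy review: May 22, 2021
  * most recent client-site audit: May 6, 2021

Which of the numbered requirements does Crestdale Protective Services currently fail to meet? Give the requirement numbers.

1. use-of-force policy absent → not met
2. use-of-force policy review 66 days ago vs limit 60 → not met
3. client-site audit 82 days ago vs limit 60 → not met
4. guard registration renewal 131 days ago vs limit 120 → not met
5. condition 'deploys armed guards' holds; background re-screening 536 days ago vs limit 540 → met
6. incident-reporting audit 635 days ago vs limit 540 → not met
7. firearms qualification 563 days ago vs limit 540 → not met
Not met: 1, 2, 3, 4, 6, 7

1, 2, 3, 4, 6, 7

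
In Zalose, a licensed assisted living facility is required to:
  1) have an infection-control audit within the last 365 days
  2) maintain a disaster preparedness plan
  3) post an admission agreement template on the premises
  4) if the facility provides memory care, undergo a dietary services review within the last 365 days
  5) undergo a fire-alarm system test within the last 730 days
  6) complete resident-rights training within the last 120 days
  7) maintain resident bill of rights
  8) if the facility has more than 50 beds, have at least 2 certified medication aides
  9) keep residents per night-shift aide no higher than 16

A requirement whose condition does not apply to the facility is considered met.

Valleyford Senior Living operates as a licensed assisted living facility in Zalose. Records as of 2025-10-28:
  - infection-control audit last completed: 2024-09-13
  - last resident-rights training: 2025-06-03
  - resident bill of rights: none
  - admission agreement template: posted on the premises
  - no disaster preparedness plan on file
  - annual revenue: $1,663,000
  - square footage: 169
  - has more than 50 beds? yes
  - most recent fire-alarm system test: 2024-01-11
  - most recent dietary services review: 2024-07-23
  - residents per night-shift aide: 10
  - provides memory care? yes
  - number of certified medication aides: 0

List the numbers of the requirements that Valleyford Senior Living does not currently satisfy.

1, 2, 4, 6, 7, 8

1. infection-control audit 410 days ago vs limit 365 → not met
2. disaster preparedness plan absent → not met
3. admission agreement template present → met
4. condition 'provides memory care' holds; dietary services review 462 days ago vs limit 365 → not met
5. fire-alarm system test 656 days ago vs limit 730 → met
6. resident-rights training 147 days ago vs limit 120 → not met
7. resident bill of rights absent → not met
8. condition 'has more than 50 beds' holds; certified medication aides 0 < 2 → not met
9. residents per night-shift aide 10 ≤ 16 → met
Not met: 1, 2, 4, 6, 7, 8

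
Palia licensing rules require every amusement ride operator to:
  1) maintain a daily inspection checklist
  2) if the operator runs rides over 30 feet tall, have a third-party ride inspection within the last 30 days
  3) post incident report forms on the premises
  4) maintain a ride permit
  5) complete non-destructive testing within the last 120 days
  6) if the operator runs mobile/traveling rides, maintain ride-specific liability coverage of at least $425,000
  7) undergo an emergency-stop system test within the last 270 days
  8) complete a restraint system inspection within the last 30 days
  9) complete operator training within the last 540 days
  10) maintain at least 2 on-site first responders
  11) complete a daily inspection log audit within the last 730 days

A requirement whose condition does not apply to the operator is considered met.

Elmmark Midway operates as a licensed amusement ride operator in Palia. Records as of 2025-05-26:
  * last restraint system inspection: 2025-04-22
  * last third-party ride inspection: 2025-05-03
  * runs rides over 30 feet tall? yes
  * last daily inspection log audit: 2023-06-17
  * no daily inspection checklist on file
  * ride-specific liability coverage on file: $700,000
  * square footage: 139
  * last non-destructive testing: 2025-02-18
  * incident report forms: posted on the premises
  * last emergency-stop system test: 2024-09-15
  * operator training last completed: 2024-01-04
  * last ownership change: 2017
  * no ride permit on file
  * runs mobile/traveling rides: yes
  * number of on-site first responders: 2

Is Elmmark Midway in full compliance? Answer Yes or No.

1. daily inspection checklist absent → not met
2. condition 'runs rides over 30 feet tall' holds; third-party ride inspection 23 days ago vs limit 30 → met
3. incident report forms present → met
4. ride permit absent → not met
5. non-destructive testing 97 days ago vs limit 120 → met
6. condition 'runs mobile/traveling rides' holds; ride-specific liability coverage $700,000 ≥ $425,000 → met
7. emergency-stop system test 253 days ago vs limit 270 → met
8. restraint system inspection 34 days ago vs limit 30 → not met
9. operator training 508 days ago vs limit 540 → met
10. on-site first responders 2 ≥ 2 → met
11. daily inspection log audit 709 days ago vs limit 730 → met
Not met: 1, 4, 8

No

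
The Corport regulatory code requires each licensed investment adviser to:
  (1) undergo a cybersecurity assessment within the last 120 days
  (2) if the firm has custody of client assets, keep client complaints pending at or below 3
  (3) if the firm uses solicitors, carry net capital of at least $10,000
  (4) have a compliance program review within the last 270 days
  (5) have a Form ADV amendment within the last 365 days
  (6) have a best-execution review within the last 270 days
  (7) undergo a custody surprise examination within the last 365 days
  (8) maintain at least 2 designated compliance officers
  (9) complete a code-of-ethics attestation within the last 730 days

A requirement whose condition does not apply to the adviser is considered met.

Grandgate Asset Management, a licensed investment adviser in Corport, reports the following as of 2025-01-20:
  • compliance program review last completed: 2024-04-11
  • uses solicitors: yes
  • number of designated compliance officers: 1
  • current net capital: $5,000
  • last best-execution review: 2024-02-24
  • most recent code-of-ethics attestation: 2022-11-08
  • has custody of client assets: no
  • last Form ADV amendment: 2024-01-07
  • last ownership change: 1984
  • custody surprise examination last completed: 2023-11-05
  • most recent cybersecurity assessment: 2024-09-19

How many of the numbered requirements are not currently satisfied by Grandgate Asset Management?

1. cybersecurity assessment 123 days ago vs limit 120 → not met
2. condition 'has custody of client assets' does not hold → requirement n/a → met
3. condition 'uses solicitors' holds; net capital $5,000 < $10,000 → not met
4. compliance program review 284 days ago vs limit 270 → not met
5. Form ADV amendment 379 days ago vs limit 365 → not met
6. best-execution review 331 days ago vs limit 270 → not met
7. custody surprise examination 442 days ago vs limit 365 → not met
8. designated compliance officers 1 < 2 → not met
9. code-of-ethics attestation 804 days ago vs limit 730 → not met
Not met: 8 of 9

8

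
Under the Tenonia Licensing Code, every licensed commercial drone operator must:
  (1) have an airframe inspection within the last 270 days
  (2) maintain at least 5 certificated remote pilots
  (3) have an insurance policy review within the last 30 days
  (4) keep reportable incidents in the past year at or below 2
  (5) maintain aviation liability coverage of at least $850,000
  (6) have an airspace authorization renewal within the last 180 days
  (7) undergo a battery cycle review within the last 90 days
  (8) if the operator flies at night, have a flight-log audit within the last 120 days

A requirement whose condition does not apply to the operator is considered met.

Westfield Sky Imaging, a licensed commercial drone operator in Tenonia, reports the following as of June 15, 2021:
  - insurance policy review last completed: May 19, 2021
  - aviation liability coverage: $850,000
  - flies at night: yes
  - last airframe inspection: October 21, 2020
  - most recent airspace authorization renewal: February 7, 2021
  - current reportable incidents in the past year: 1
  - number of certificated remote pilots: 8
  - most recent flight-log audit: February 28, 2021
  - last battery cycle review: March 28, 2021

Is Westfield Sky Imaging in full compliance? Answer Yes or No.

1. airframe inspection 237 days ago vs limit 270 → met
2. certificated remote pilots 8 ≥ 5 → met
3. insurance policy review 27 days ago vs limit 30 → met
4. reportable incidents in the past year 1 ≤ 2 → met
5. aviation liability coverage $850,000 ≥ $850,000 → met
6. airspace authorization renewal 128 days ago vs limit 180 → met
7. battery cycle review 79 days ago vs limit 90 → met
8. condition 'flies at night' holds; flight-log audit 107 days ago vs limit 120 → met
All met.

Yes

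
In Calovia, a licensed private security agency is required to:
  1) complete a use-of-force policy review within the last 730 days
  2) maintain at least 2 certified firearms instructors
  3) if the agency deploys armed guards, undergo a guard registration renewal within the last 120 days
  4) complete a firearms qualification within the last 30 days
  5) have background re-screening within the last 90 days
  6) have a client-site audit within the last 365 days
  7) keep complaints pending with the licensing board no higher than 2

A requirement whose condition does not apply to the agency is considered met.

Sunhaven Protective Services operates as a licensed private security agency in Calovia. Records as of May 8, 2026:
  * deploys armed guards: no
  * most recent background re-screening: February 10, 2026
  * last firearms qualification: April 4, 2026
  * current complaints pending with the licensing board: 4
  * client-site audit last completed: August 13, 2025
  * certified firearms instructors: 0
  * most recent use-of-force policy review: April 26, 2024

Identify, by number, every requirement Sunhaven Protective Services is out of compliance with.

1. use-of-force policy review 742 days ago vs limit 730 → not met
2. certified firearms instructors 0 < 2 → not met
3. condition 'deploys armed guards' does not hold → requirement n/a → met
4. firearms qualification 34 days ago vs limit 30 → not met
5. background re-screening 87 days ago vs limit 90 → met
6. client-site audit 268 days ago vs limit 365 → met
7. complaints pending with the licensing board 4 > 2 → not met
Not met: 1, 2, 4, 7

1, 2, 4, 7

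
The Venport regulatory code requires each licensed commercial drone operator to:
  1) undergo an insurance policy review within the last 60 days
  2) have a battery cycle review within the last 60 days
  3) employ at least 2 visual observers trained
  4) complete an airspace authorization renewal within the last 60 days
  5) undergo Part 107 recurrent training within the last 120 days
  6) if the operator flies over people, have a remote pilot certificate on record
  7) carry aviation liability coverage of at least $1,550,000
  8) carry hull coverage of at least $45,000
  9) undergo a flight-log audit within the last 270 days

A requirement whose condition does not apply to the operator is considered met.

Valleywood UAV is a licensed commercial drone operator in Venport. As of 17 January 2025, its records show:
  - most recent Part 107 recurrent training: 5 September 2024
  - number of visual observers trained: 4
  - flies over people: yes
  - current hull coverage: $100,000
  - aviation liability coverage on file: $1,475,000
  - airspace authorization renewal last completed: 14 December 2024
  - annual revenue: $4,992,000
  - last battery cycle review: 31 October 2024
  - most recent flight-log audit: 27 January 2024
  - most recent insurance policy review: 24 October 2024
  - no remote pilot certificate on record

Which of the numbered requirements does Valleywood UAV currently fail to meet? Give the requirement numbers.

1. insurance policy review 85 days ago vs limit 60 → not met
2. battery cycle review 78 days ago vs limit 60 → not met
3. visual observers trained 4 ≥ 2 → met
4. airspace authorization renewal 34 days ago vs limit 60 → met
5. Part 107 recurrent training 134 days ago vs limit 120 → not met
6. condition 'flies over people' holds; remote pilot certificate absent → not met
7. aviation liability coverage $1,475,000 < $1,550,000 → not met
8. hull coverage $100,000 ≥ $45,000 → met
9. flight-log audit 356 days ago vs limit 270 → not met
Not met: 1, 2, 5, 6, 7, 9

1, 2, 5, 6, 7, 9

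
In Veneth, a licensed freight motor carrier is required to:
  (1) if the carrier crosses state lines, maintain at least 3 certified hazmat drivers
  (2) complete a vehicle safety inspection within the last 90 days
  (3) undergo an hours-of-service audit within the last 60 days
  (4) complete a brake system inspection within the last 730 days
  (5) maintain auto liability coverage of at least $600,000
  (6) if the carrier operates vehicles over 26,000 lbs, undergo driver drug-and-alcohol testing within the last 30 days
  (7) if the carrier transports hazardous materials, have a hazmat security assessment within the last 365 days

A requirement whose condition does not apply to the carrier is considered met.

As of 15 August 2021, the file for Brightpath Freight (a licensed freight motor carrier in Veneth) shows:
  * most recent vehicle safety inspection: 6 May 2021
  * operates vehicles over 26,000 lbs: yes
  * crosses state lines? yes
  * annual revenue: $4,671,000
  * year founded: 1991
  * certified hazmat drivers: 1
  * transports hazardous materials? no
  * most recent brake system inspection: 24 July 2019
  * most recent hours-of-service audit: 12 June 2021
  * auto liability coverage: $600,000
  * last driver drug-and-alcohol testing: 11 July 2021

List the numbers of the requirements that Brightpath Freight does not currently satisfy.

1, 2, 3, 4, 6

1. condition 'crosses state lines' holds; certified hazmat drivers 1 < 3 → not met
2. vehicle safety inspection 101 days ago vs limit 90 → not met
3. hours-of-service audit 64 days ago vs limit 60 → not met
4. brake system inspection 753 days ago vs limit 730 → not met
5. auto liability coverage $600,000 ≥ $600,000 → met
6. condition 'operates vehicles over 26,000 lbs' holds; driver drug-and-alcohol testing 35 days ago vs limit 30 → not met
7. condition 'transports hazardous materials' does not hold → requirement n/a → met
Not met: 1, 2, 3, 4, 6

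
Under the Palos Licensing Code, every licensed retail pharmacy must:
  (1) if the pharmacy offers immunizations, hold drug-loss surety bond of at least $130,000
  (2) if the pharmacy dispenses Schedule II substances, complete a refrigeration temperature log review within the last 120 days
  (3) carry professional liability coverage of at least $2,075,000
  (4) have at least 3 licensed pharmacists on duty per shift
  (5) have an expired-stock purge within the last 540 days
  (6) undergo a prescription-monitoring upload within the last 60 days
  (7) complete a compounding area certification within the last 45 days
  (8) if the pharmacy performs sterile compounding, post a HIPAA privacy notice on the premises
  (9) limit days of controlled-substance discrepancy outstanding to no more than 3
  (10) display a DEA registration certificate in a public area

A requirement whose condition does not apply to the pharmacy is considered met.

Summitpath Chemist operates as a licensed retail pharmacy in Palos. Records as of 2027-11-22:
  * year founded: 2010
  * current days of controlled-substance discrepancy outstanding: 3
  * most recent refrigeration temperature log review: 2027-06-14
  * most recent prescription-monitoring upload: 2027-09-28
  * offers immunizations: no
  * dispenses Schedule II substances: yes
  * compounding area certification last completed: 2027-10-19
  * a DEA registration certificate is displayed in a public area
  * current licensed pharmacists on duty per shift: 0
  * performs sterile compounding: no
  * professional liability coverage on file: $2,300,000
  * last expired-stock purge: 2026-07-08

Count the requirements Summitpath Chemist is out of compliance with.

1. condition 'offers immunizations' does not hold → requirement n/a → met
2. condition 'dispenses Schedule II substances' holds; refrigeration temperature log review 161 days ago vs limit 120 → not met
3. professional liability coverage $2,300,000 ≥ $2,075,000 → met
4. licensed pharmacists on duty per shift 0 < 3 → not met
5. expired-stock purge 502 days ago vs limit 540 → met
6. prescription-monitoring upload 55 days ago vs limit 60 → met
7. compounding area certification 34 days ago vs limit 45 → met
8. condition 'performs sterile compounding' does not hold → requirement n/a → met
9. days of controlled-substance discrepancy outstanding 3 ≤ 3 → met
10. DEA registration certificate present → met
Not met: 2 of 10

2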